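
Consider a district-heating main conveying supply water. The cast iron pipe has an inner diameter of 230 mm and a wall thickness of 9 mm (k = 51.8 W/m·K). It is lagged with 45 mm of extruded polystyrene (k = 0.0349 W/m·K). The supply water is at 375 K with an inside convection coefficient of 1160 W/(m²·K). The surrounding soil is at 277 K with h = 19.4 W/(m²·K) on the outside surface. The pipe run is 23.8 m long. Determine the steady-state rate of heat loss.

Q ≈ 1600 W

For a radial system each layer contributes R = ln(r_out/r_in)/(2πkL); films add R = 1/(hA).
R_inner film = 1/(h_i·2πr₁L) = 1/(1160×2π×0.115×23.8) = 5.013×10^-5 K/W
R_cast iron pipe wall = ln(124/115)/(2π×51.8×23.8) = 9.727×10^-6 K/W
R_extruded polystyrene = ln(169/124)/(2π×0.0349×23.8) = 0.05933 K/W
R_outer film = 1/(h_o·2πr_oL) = 1/(19.4×2π×0.169×23.8) = 0.00204 K/W
R_total = 0.06143 K/W
Q = ΔT/R_total = 98/0.06143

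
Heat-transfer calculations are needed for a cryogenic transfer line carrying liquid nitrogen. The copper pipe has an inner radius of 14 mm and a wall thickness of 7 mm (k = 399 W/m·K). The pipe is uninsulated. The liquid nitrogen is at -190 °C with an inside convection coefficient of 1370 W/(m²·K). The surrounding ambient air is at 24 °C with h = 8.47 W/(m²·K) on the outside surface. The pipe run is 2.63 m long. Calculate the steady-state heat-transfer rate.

For a radial system each layer contributes R = ln(r_out/r_in)/(2πkL); films add R = 1/(hA).
R_inner film = 1/(h_i·2πr₁L) = 1/(1370×2π×0.014×2.63) = 0.003155 K/W
R_copper pipe wall = ln(21/14)/(2π×399×2.63) = 6.15×10^-5 K/W
R_outer film = 1/(h_o·2πr_oL) = 1/(8.47×2π×0.021×2.63) = 0.3402 K/W
R_total = 0.3434 K/W
Q = ΔT/R_total = 214/0.3434

Q ≈ 623 W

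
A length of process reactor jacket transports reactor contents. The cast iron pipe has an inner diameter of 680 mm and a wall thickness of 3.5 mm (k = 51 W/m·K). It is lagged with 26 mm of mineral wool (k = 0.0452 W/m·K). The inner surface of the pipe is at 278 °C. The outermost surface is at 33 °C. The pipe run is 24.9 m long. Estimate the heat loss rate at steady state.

Treating each annulus and film as a series resistance:
R_cast iron pipe wall = ln(343.5/340)/(2π×51×24.9) = 1.284×10^-6 K/W
R_mineral wool = ln(369.5/343.5)/(2π×0.0452×24.9) = 0.01032 K/W
R_total = 0.01032 K/W
Q = ΔT/R_total = 245/0.01032

Q ≈ 23700 W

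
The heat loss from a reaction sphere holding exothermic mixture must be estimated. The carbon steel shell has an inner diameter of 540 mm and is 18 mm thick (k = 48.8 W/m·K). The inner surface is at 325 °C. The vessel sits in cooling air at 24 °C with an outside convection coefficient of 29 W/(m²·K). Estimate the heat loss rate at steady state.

Each spherical layer contributes R = (1/r_i − 1/r_o)/(4πk):
R_carbon steel shell = (1/0.27 − 1/0.288)/(4π×48.8) = 3.775×10^-4 K/W
R_outer film = 1/(h·4πr_o²) = 1/(29×4π×0.288²) = 0.03308 K/W
R_total = 0.03346 K/W
Q = ΔT/R_total = 301/0.03346

Q ≈ 9000 W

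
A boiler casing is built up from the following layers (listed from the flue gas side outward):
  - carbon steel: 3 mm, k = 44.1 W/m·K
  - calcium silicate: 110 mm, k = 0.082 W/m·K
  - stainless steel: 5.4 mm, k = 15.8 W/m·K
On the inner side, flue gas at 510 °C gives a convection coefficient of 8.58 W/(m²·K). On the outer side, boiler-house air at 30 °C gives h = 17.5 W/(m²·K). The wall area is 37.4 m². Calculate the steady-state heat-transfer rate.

Q ≈ 11800 W

Treating each layer as a thermal resistance in series:
R_inner film = 1/(h_i·A) = 1/(8.58×37.4) = 0.003116 K/W
R_carbon steel = L/(kA) = 0.003/(44.1×37.4) = 1.819×10^-6 K/W
R_calcium silicate = L/(kA) = 0.11/(0.082×37.4) = 0.03587 K/W
R_stainless steel = L/(kA) = 0.0054/(15.8×37.4) = 9.138×10^-6 K/W
R_outer film = 1/(h_o·A) = 1/(17.5×37.4) = 0.001528 K/W
R_total = 0.04052 K/W
Q = ΔT / R_total = 480 / 0.04052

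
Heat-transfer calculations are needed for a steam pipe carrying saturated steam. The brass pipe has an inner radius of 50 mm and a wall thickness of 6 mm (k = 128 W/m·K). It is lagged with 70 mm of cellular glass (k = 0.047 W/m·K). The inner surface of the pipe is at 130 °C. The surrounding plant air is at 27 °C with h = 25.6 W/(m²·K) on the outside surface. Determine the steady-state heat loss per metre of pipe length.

q′ ≈ 36.8 W/m

Treating each annulus and film as a series resistance:
R_brass pipe wall = ln(56/50)/(2π×128×1) = 1.409×10^-4 K/W
R_cellular glass = ln(126/56)/(2π×0.047×1) = 2.746 K/W
R_outer film = 1/(h_o·2πr_oL) = 1/(25.6×2π×0.126×1) = 0.04934 K/W
R_total = 2.796 K/W
Q = ΔT/R_total = 103/2.796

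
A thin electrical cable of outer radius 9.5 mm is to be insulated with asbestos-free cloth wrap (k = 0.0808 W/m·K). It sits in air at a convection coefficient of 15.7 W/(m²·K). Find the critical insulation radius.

For a cylinder r_cr = k/h = 0.0808/15.7
r_cr = 5.15 mm; since the bare radius (9.5 mm) is above r_cr, any added insulation will reduce heat loss.

r_cr ≈ 5.15 mm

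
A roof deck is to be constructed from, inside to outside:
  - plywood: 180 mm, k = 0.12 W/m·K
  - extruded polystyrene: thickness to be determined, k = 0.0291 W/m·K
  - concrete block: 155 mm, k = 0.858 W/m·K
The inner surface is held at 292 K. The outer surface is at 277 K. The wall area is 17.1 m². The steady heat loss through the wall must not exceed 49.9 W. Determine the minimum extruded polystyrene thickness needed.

L ≈ 101 mm

Treating each layer as a thermal resistance in series:
R_plywood = L/(kA) = 0.18/(0.12×17.1) = 0.08772 K/W
R_concrete block = L/(kA) = 0.155/(0.858×17.1) = 0.01056 K/W
Sum of the known resistances R_other = 0.09828 K/W
Required total resistance R_tot = ΔT/Q_allow = 15/49.9 = 0.3006 K/W
R_extruded polystyrene = R_tot − R_other = 0.2023 K/W
L = R·k·A = 0.2023×0.0291×17.1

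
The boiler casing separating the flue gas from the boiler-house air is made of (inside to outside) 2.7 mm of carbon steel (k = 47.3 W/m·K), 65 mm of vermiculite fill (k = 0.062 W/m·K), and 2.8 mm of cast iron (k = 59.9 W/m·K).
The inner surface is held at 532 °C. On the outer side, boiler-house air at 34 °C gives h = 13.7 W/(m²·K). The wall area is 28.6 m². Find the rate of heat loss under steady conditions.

Model the wall as resistances in series:
R_carbon steel = L/(kA) = 0.0027/(47.3×28.6) = 1.996×10^-6 K/W
R_vermiculite fill = L/(kA) = 0.065/(0.062×28.6) = 0.03666 K/W
R_cast iron = L/(kA) = 0.0028/(59.9×28.6) = 1.634×10^-6 K/W
R_outer film = 1/(h_o·A) = 1/(13.7×28.6) = 0.002552 K/W
R_total = 0.03921 K/W
Q = ΔT / R_total = 498 / 0.03921

Q ≈ 12700 W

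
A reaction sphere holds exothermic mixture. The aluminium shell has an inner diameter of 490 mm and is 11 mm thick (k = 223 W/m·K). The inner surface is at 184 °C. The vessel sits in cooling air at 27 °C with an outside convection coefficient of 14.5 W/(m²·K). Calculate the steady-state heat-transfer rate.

Q ≈ 1870 W

Spherical conduction: R = (1/r_in − 1/r_out)/(4πk) per layer; series-sum.
R_aluminium shell = (1/0.245 − 1/0.256)/(4π×223) = 6.259×10^-5 K/W
R_outer film = 1/(h·4πr_o²) = 1/(14.5×4π×0.256²) = 0.08374 K/W
R_total = 0.0838 K/W
Q = ΔT/R_total = 157/0.0838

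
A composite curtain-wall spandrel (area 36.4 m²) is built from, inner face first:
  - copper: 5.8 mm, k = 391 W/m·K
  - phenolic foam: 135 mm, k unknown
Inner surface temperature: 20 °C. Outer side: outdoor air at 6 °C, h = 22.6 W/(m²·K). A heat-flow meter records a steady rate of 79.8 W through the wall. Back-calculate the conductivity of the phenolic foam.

k ≈ 0.0213 W/(m·K)

Model the wall as resistances in series:
R_copper = L/(kA) = 0.0058/(391×36.4) = 4.075×10^-7 K/W
R_outer film = 1/(h_o·A) = 1/(22.6×36.4) = 0.001216 K/W
Sum of known resistances R_other = 0.001216 K/W
Total R = ΔT/Q = 14/79.8 = 0.1754 K/W
R_phenolic foam = R_total − R_other = 0.1742 K/W
k = L/(R·A) = 0.135/(0.1742×36.4)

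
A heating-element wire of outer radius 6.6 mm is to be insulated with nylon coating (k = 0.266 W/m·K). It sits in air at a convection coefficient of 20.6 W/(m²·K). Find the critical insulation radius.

r_cr ≈ 12.9 mm

For a cylinder r_cr = k/h = 0.266/20.6
r_cr = 12.9 mm; since the bare radius (6.6 mm) is below r_cr, adding a thin layer of insulation will *increase* heat loss.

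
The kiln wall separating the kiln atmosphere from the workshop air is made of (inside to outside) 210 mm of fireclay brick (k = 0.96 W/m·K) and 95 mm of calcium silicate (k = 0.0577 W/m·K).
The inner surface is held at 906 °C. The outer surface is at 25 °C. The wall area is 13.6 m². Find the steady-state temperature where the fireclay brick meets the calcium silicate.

T ≈ 803 °C

Thermal resistances in series:
R_fireclay brick = L/(kA) = 0.21/(0.96×13.6) = 0.01608 K/W
R_calcium silicate = L/(kA) = 0.095/(0.0577×13.6) = 0.1211 K/W
R_total = 0.1371 K/W;  Q = ΔT/R_total = 881/0.1371 = 6424 W
T_interface = T_inner − Q·ΣR(inner→interface) = 906 − 6420×0.01608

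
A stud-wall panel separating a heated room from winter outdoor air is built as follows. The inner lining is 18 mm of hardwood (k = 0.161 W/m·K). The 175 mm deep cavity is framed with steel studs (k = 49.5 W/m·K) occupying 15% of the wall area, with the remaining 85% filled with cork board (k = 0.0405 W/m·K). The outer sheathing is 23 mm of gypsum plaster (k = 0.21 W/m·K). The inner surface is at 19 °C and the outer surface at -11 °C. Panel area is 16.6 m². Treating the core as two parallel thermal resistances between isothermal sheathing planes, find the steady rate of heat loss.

Sheathing layers in series; stud and cavity paths in parallel between them.
R_inner = 0.018/(0.161×16.6) = 0.006735 K/W
R_stud  = 0.175/(49.5×0.15×16.6) = 0.00142 K/W
R_cav   = 0.175/(0.0405×0.85×16.6) = 0.3062 K/W
1/R_core = 1/R_stud + 1/R_cav → R_core = 0.001413 K/W
R_outer = 0.023/(0.21×16.6) = 0.006598 K/W
R_total = 0.01475 K/W
Q = ΔT/R_total = 30/0.01475

Q ≈ 2030 W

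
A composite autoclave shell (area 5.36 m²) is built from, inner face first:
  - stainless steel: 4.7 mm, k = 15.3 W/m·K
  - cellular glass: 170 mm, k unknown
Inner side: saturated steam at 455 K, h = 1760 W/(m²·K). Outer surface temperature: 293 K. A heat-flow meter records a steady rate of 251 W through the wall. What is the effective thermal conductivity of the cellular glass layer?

k ≈ 0.0492 W/(m·K)

Thermal resistances in series:
R_inner film = 1/(h_i·A) = 1/(1760×5.36) = 1.06×10^-4 K/W
R_stainless steel = L/(kA) = 0.0047/(15.3×5.36) = 5.731×10^-5 K/W
Sum of known resistances R_other = 1.633×10^-4 K/W
Total R = ΔT/Q = 162/251 = 0.6454 K/W
R_cellular glass = R_total − R_other = 0.6453 K/W
k = L/(R·A) = 0.17/(0.6453×5.36)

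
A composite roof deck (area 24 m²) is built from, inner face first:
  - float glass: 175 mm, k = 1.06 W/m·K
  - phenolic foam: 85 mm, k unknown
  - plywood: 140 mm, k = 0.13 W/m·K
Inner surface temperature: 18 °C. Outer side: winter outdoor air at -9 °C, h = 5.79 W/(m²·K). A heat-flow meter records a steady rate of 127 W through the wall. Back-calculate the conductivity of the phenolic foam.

k ≈ 0.0231 W/(m·K)

Series thermal resistances:
R_float glass = L/(kA) = 0.175/(1.06×24) = 0.006879 K/W
R_plywood = L/(kA) = 0.14/(0.13×24) = 0.04487 K/W
R_outer film = 1/(h_o·A) = 1/(5.79×24) = 0.007196 K/W
Sum of known resistances R_other = 0.05895 K/W
Total R = ΔT/Q = 27/127 = 0.2126 K/W
R_phenolic foam = R_total − R_other = 0.1537 K/W
k = L/(R·A) = 0.085/(0.1537×24)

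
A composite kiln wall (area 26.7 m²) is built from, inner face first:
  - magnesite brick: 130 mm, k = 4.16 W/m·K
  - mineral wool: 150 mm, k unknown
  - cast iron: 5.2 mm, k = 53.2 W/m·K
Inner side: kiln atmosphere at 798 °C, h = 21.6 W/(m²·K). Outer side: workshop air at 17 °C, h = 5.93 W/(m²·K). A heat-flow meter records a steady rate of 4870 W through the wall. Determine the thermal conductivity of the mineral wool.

k ≈ 0.0372 W/(m·K)

Model the wall as resistances in series:
R_inner film = 1/(h_i·A) = 1/(21.6×26.7) = 0.001734 K/W
R_magnesite brick = L/(kA) = 0.13/(4.16×26.7) = 0.00117 K/W
R_cast iron = L/(kA) = 0.0052/(53.2×26.7) = 3.661×10^-6 K/W
R_outer film = 1/(h_o·A) = 1/(5.93×26.7) = 0.006316 K/W
Sum of known resistances R_other = 0.009224 K/W
Total R = ΔT/Q = 781/4870 = 0.1604 K/W
R_mineral wool = R_total − R_other = 0.1511 K/W
k = L/(R·A) = 0.15/(0.1511×26.7)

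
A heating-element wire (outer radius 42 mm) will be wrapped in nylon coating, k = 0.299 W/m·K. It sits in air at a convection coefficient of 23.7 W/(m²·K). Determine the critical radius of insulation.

For a cylinder r_cr = k/h = 0.299/23.7
r_cr = 12.6 mm; since the bare radius (42 mm) is above r_cr, any added insulation will reduce heat loss.

r_cr ≈ 12.6 mm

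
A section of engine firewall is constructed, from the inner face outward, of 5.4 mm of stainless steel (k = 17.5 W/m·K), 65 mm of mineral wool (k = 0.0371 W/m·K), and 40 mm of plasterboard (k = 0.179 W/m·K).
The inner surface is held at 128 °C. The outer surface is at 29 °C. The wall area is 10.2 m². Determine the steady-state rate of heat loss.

Thermal resistances in series:
R_stainless steel = L/(kA) = 0.0054/(17.5×10.2) = 3.025×10^-5 K/W
R_mineral wool = L/(kA) = 0.065/(0.0371×10.2) = 0.1718 K/W
R_plasterboard = L/(kA) = 0.04/(0.179×10.2) = 0.02191 K/W
R_total = 0.1937 K/W
Q = ΔT / R_total = 99 / 0.1937

Q ≈ 511 W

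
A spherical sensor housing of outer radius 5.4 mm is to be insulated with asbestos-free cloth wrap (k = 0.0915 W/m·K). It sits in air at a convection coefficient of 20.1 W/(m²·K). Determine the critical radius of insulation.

r_cr ≈ 9.1 mm

For a sphere r_cr = 2k/h = 2×0.0915/20.1
r_cr = 9.1 mm; since the bare radius (5.4 mm) is below r_cr, adding a thin layer of insulation will *increase* heat loss.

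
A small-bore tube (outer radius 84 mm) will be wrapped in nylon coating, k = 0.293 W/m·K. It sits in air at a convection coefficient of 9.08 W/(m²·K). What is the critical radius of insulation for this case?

r_cr ≈ 32.3 mm

For a cylinder r_cr = k/h = 0.293/9.08
r_cr = 32.3 mm; since the bare radius (84 mm) is above r_cr, any added insulation will reduce heat loss.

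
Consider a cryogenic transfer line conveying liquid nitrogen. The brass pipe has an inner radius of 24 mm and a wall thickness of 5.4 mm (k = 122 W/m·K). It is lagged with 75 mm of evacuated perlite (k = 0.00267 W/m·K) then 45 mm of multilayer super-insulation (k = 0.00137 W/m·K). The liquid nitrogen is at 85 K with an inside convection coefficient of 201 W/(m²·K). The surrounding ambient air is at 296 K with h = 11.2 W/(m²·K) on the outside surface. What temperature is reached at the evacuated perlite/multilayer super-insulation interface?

T ≈ 221 K

Cylindrical conduction, so R = ln(r₂/r₁)/(2πkL) per layer, in series:
R_inner film = 1/(h_i·2πr₁L) = 1/(201×2π×0.024×1) = 0.03299 K/W
R_brass pipe wall = ln(29.4/24)/(2π×122×1) = 2.647×10^-4 K/W
R_evacuated perlite = ln(104.4/29.4)/(2π×0.00267×1) = 75.54 K/W
R_multilayer super-insulation = ln(149.4/104.4)/(2π×0.00137×1) = 41.64 K/W
R_outer film = 1/(h_o·2πr_oL) = 1/(11.2×2π×0.1494×1) = 0.09512 K/W
R_total = 117.3 K/W
Q = ΔT/R_total = 211/117.3
Q = 1.8 W/m
T_interface = T_inner + Q·ΣR(inner→interface) = 85 + 1.8×75.57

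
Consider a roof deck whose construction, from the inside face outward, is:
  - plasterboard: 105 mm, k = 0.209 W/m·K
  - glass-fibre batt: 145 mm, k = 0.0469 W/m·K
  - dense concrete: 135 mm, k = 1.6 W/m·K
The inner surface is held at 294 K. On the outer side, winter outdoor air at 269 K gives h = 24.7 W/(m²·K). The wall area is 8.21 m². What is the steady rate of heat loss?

Treating each layer as a thermal resistance in series:
R_plasterboard = L/(kA) = 0.105/(0.209×8.21) = 0.06119 K/W
R_glass-fibre batt = L/(kA) = 0.145/(0.0469×8.21) = 0.3766 K/W
R_dense concrete = L/(kA) = 0.135/(1.6×8.21) = 0.01028 K/W
R_outer film = 1/(h_o·A) = 1/(24.7×8.21) = 0.004931 K/W
R_total = 0.453 K/W
Q = ΔT / R_total = 25 / 0.453

Q ≈ 55.2 W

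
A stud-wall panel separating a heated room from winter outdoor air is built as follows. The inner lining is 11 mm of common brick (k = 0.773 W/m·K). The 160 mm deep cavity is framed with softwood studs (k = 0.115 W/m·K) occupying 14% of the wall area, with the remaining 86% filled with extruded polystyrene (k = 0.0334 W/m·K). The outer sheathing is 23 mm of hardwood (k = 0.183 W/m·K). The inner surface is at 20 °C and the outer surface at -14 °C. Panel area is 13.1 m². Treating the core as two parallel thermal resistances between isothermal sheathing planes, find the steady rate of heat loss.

Q ≈ 120 W

Sheathing layers in series; stud and cavity paths in parallel between them.
R_inner = 0.011/(0.773×13.1) = 0.001086 K/W
R_stud  = 0.16/(0.115×0.14×13.1) = 0.7586 K/W
R_cav   = 0.16/(0.0334×0.86×13.1) = 0.4252 K/W
1/R_core = 1/R_stud + 1/R_cav → R_core = 0.2725 K/W
R_outer = 0.023/(0.183×13.1) = 0.009594 K/W
R_total = 0.2832 K/W
Q = ΔT/R_total = 34/0.2832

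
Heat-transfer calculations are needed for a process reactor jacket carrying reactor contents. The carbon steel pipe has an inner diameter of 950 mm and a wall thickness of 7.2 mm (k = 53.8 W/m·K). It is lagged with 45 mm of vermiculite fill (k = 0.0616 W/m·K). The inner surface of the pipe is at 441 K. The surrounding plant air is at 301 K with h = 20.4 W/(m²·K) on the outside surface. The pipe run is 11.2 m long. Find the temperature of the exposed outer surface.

T ≈ 309 K

Radial resistances (cylindrical: R_cond = ln(r_o/r_i)/(2πkL), R_conv = 1/(h·2πrL)):
R_carbon steel pipe wall = ln(482.2/475)/(2π×53.8×11.2) = 3.974×10^-6 K/W
R_vermiculite fill = ln(527.2/482.2)/(2π×0.0616×11.2) = 0.02058 K/W
R_outer film = 1/(h_o·2πr_oL) = 1/(20.4×2π×0.5272×11.2) = 0.001321 K/W
R_total = 0.02191 K/W
Q = ΔT/R_total = 140/0.02191
Q = 6390 W
T_interface = T_inner − Q·ΣR(inner→interface) = 441 − 6390×0.02059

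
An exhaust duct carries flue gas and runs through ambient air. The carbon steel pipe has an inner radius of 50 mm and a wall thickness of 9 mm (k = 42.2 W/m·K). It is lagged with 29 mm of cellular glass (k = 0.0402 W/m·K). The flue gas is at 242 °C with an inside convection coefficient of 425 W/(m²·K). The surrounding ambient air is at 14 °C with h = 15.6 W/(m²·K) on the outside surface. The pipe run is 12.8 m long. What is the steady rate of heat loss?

For a radial system each layer contributes R = ln(r_out/r_in)/(2πkL); films add R = 1/(hA).
R_inner film = 1/(h_i·2πr₁L) = 1/(425×2π×0.05×12.8) = 5.851×10^-4 K/W
R_carbon steel pipe wall = ln(59/50)/(2π×42.2×12.8) = 4.877×10^-5 K/W
R_cellular glass = ln(88/59)/(2π×0.0402×12.8) = 0.1237 K/W
R_outer film = 1/(h_o·2πr_oL) = 1/(15.6×2π×0.088×12.8) = 0.009057 K/W
R_total = 0.1334 K/W
Q = ΔT/R_total = 228/0.1334

Q ≈ 1710 W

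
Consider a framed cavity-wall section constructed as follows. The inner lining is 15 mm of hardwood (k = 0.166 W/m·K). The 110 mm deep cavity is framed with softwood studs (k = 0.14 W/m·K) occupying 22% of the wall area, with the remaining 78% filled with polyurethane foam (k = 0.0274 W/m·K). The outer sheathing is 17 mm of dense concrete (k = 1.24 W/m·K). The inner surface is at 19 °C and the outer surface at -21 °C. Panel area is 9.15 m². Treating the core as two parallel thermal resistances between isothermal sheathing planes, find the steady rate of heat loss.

Q ≈ 165 W

Sheathing layers in series; stud and cavity paths in parallel between them.
R_inner = 0.015/(0.166×9.15) = 0.009876 K/W
R_stud  = 0.11/(0.14×0.22×9.15) = 0.3903 K/W
R_cav   = 0.11/(0.0274×0.78×9.15) = 0.5625 K/W
1/R_core = 1/R_stud + 1/R_cav → R_core = 0.2304 K/W
R_outer = 0.017/(1.24×9.15) = 0.001498 K/W
R_total = 0.2418 K/W
Q = ΔT/R_total = 40/0.2418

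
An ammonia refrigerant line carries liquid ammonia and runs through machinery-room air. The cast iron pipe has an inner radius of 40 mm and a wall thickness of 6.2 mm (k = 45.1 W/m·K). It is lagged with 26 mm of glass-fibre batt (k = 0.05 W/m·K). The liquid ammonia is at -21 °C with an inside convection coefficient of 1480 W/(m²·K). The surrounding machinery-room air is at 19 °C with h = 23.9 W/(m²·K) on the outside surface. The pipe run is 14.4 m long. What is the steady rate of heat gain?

Per-layer cylindrical resistances, series-summed:
R_inner film = 1/(h_i·2πr₁L) = 1/(1480×2π×0.04×14.4) = 1.867×10^-4 K/W
R_cast iron pipe wall = ln(46.2/40)/(2π×45.1×14.4) = 3.531×10^-5 K/W
R_glass-fibre batt = ln(72.2/46.2)/(2π×0.05×14.4) = 0.09869 K/W
R_outer film = 1/(h_o·2πr_oL) = 1/(23.9×2π×0.0722×14.4) = 0.006405 K/W
R_total = 0.1053 K/W
Q = ΔT/R_total = 40/0.1053

Q ≈ 380 W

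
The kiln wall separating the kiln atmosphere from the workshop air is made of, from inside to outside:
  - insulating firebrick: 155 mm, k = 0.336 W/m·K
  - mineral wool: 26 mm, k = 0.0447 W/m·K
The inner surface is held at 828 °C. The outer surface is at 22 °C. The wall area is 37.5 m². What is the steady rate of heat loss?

Q ≈ 29000 W

Thermal resistances in series:
R_insulating firebrick = L/(kA) = 0.155/(0.336×37.5) = 0.0123 K/W
R_mineral wool = L/(kA) = 0.026/(0.0447×37.5) = 0.01551 K/W
R_total = 0.02781 K/W
Q = ΔT / R_total = 806 / 0.02781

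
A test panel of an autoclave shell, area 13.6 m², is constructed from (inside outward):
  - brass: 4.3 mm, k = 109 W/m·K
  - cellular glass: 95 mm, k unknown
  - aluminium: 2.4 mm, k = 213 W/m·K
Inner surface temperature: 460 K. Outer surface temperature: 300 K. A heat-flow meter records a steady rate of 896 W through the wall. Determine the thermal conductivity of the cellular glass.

k ≈ 0.0391 W/(m·K)

Model the wall as resistances in series:
R_brass = L/(kA) = 0.0043/(109×13.6) = 2.901×10^-6 K/W
R_aluminium = L/(kA) = 0.0024/(213×13.6) = 8.285×10^-7 K/W
Sum of known resistances R_other = 3.729×10^-6 K/W
Total R = ΔT/Q = 160/896 = 0.1786 K/W
R_cellular glass = R_total − R_other = 0.1786 K/W
k = L/(R·A) = 0.095/(0.1786×13.6)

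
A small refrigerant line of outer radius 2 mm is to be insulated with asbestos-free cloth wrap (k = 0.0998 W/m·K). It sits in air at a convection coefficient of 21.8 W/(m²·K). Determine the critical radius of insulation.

r_cr ≈ 4.58 mm

For a cylinder r_cr = k/h = 0.0998/21.8
r_cr = 4.58 mm; since the bare radius (2 mm) is below r_cr, adding a thin layer of insulation will *increase* heat loss.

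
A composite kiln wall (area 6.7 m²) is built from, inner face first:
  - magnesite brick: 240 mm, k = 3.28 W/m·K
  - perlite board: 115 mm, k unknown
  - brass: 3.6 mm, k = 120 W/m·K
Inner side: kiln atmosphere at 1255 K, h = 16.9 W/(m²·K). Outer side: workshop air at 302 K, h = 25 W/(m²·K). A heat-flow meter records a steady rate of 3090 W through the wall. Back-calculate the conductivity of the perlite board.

Thermal resistances in series:
R_inner film = 1/(h_i·A) = 1/(16.9×6.7) = 0.008832 K/W
R_magnesite brick = L/(kA) = 0.24/(3.28×6.7) = 0.01092 K/W
R_brass = L/(kA) = 0.0036/(120×6.7) = 4.478×10^-6 K/W
R_outer film = 1/(h_o·A) = 1/(25×6.7) = 0.00597 K/W
Sum of known resistances R_other = 0.02573 K/W
Total R = ΔT/Q = 953/3090 = 0.3084 K/W
R_perlite board = R_total − R_other = 0.2827 K/W
k = L/(R·A) = 0.115/(0.2827×6.7)

k ≈ 0.0607 W/(m·K)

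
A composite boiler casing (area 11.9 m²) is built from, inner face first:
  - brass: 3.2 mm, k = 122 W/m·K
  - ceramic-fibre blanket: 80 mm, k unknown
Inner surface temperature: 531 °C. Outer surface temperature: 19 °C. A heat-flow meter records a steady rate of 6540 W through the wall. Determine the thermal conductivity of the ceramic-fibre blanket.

Series thermal resistances:
R_brass = L/(kA) = 0.0032/(122×11.9) = 2.204×10^-6 K/W
Sum of known resistances R_other = 2.204×10^-6 K/W
Total R = ΔT/Q = 512/6540 = 0.07829 K/W
R_ceramic-fibre blanket = R_total − R_other = 0.07829 K/W
k = L/(R·A) = 0.08/(0.07829×11.9)

k ≈ 0.0859 W/(m·K)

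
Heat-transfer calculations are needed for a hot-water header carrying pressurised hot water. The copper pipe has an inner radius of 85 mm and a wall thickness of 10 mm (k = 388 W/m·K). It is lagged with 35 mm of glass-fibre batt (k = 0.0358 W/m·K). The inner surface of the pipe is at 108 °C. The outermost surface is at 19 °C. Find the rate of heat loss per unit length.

Treating each annulus and film as a series resistance:
R_copper pipe wall = ln(95/85)/(2π×388×1) = 4.562×10^-5 K/W
R_glass-fibre batt = ln(130/95)/(2π×0.0358×1) = 1.394 K/W
R_total = 1.394 K/W
Q = ΔT/R_total = 89/1.394

q′ ≈ 63.8 W/m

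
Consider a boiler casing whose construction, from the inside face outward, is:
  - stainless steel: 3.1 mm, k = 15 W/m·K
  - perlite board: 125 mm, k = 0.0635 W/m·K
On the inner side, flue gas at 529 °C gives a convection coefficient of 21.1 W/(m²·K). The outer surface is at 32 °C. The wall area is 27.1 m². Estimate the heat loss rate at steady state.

Q ≈ 6680 W

Series thermal resistances:
R_inner film = 1/(h_i·A) = 1/(21.1×27.1) = 0.001749 K/W
R_stainless steel = L/(kA) = 0.0031/(15×27.1) = 7.626×10^-6 K/W
R_perlite board = L/(kA) = 0.125/(0.0635×27.1) = 0.07264 K/W
R_total = 0.07439 K/W
Q = ΔT / R_total = 497 / 0.07439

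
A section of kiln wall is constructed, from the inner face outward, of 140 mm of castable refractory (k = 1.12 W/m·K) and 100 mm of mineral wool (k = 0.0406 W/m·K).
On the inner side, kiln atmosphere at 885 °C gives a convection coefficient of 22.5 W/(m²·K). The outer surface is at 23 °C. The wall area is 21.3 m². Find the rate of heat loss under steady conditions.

Q ≈ 6970 W

Treating each layer as a thermal resistance in series:
R_inner film = 1/(h_i·A) = 1/(22.5×21.3) = 0.002087 K/W
R_castable refractory = L/(kA) = 0.14/(1.12×21.3) = 0.005869 K/W
R_mineral wool = L/(kA) = 0.1/(0.0406×21.3) = 0.1156 K/W
R_total = 0.1236 K/W
Q = ΔT / R_total = 862 / 0.1236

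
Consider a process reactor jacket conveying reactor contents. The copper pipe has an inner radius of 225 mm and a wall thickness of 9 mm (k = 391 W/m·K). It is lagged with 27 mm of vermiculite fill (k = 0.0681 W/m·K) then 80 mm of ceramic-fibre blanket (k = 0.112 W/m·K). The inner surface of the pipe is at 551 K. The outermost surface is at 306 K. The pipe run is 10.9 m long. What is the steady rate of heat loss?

Q ≈ 4200 W

Radial resistances (cylindrical: R_cond = ln(r_o/r_i)/(2πkL), R_conv = 1/(h·2πrL)):
R_copper pipe wall = ln(234/225)/(2π×391×10.9) = 1.465×10^-6 K/W
R_vermiculite fill = ln(261/234)/(2π×0.0681×10.9) = 0.02341 K/W
R_ceramic-fibre blanket = ln(341/261)/(2π×0.112×10.9) = 0.03486 K/W
R_total = 0.05827 K/W
Q = ΔT/R_total = 245/0.05827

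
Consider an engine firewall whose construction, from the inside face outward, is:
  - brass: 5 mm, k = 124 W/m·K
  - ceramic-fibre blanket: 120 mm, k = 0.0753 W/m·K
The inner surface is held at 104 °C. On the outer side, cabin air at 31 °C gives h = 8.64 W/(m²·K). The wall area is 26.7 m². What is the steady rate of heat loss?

Q ≈ 1140 W

Treating each layer as a thermal resistance in series:
R_brass = L/(kA) = 0.005/(124×26.7) = 1.51×10^-6 K/W
R_ceramic-fibre blanket = L/(kA) = 0.12/(0.0753×26.7) = 0.05969 K/W
R_outer film = 1/(h_o·A) = 1/(8.64×26.7) = 0.004335 K/W
R_total = 0.06402 K/W
Q = ΔT / R_total = 73 / 0.06402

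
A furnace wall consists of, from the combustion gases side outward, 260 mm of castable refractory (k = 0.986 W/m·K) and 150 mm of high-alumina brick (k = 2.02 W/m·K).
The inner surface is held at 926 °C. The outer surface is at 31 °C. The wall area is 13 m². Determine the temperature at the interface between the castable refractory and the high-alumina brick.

T ≈ 228 °C

Using the resistance-network approach (series):
R_castable refractory = L/(kA) = 0.26/(0.986×13) = 0.02028 K/W
R_high-alumina brick = L/(kA) = 0.15/(2.02×13) = 0.005712 K/W
R_total = 0.026 K/W;  Q = ΔT/R_total = 895/0.026 = 34430 W
T_interface = T_inner − Q·ΣR(inner→interface) = 926 − 34400×0.02028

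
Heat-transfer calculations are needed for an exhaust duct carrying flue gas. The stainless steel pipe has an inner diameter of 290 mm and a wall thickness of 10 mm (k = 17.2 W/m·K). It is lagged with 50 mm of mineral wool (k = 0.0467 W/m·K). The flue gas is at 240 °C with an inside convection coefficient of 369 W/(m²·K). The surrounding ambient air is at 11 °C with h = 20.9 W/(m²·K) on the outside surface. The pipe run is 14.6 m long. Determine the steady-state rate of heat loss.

Q ≈ 3370 W

Cylindrical conduction, so R = ln(r₂/r₁)/(2πkL) per layer, in series:
R_inner film = 1/(h_i·2πr₁L) = 1/(369×2π×0.145×14.6) = 2.037×10^-4 K/W
R_stainless steel pipe wall = ln(155/145)/(2π×17.2×14.6) = 4.227×10^-5 K/W
R_mineral wool = ln(205/155)/(2π×0.0467×14.6) = 0.06526 K/W
R_outer film = 1/(h_o·2πr_oL) = 1/(20.9×2π×0.205×14.6) = 0.002544 K/W
R_total = 0.06805 K/W
Q = ΔT/R_total = 229/0.06805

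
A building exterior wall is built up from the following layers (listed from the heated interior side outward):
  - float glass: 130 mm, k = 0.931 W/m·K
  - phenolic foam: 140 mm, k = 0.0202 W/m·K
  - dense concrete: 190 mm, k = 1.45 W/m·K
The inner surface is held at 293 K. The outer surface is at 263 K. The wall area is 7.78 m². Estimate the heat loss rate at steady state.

Using the resistance-network approach (series):
R_float glass = L/(kA) = 0.13/(0.931×7.78) = 0.01795 K/W
R_phenolic foam = L/(kA) = 0.14/(0.0202×7.78) = 0.8908 K/W
R_dense concrete = L/(kA) = 0.19/(1.45×7.78) = 0.01684 K/W
R_total = 0.9256 K/W
Q = ΔT / R_total = 30 / 0.9256

Q ≈ 32.4 W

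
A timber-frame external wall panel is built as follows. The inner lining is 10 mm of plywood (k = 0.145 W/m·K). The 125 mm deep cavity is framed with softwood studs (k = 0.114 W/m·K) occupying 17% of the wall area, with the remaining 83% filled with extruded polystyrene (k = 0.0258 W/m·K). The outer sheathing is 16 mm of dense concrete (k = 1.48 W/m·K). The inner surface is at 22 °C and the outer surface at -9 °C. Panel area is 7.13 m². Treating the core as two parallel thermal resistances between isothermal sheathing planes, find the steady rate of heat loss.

Q ≈ 70.3 W

Sheathing layers in series; stud and cavity paths in parallel between them.
R_inner = 0.01/(0.145×7.13) = 0.009673 K/W
R_stud  = 0.125/(0.114×0.17×7.13) = 0.9046 K/W
R_cav   = 0.125/(0.0258×0.83×7.13) = 0.8187 K/W
1/R_core = 1/R_stud + 1/R_cav → R_core = 0.4298 K/W
R_outer = 0.016/(1.48×7.13) = 0.001516 K/W
R_total = 0.4409 K/W
Q = ΔT/R_total = 31/0.4409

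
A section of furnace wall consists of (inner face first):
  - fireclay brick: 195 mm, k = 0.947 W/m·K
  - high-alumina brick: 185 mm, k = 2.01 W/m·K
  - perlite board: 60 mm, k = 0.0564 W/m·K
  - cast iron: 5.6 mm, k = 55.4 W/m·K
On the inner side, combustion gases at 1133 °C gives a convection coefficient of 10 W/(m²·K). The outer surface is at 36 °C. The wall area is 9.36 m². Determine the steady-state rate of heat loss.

Q ≈ 7020 W

Model the wall as resistances in series:
R_inner film = 1/(h_i·A) = 1/(10×9.36) = 0.01068 K/W
R_fireclay brick = L/(kA) = 0.195/(0.947×9.36) = 0.022 K/W
R_high-alumina brick = L/(kA) = 0.185/(2.01×9.36) = 0.009833 K/W
R_perlite board = L/(kA) = 0.06/(0.0564×9.36) = 0.1137 K/W
R_cast iron = L/(kA) = 0.0056/(55.4×9.36) = 1.08×10^-5 K/W
R_total = 0.1562 K/W
Q = ΔT / R_total = 1097 / 0.1562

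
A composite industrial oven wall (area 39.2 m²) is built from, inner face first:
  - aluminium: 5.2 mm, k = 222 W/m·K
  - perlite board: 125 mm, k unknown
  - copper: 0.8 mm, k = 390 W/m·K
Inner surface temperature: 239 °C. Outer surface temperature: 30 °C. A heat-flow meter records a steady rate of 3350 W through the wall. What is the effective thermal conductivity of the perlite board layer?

k ≈ 0.0511 W/(m·K)

Thermal resistances in series:
R_aluminium = L/(kA) = 0.0052/(222×39.2) = 5.975×10^-7 K/W
R_copper = L/(kA) = 0.0008/(390×39.2) = 5.233×10^-8 K/W
Sum of known resistances R_other = 6.499×10^-7 K/W
Total R = ΔT/Q = 209/3350 = 0.06239 K/W
R_perlite board = R_total − R_other = 0.06239 K/W
k = L/(R·A) = 0.125/(0.06239×39.2)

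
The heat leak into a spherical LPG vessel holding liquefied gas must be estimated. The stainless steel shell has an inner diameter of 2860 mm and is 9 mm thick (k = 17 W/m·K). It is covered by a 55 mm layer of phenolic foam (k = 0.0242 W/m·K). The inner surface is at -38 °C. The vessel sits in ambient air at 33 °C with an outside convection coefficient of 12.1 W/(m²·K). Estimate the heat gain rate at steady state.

Each spherical layer contributes R = (1/r_i − 1/r_o)/(4πk):
R_stainless steel shell = (1/1.43 − 1/1.439)/(4π×17) = 2.047×10^-5 K/W
R_phenolic foam = (1/1.439 − 1/1.494)/(4π×0.0242) = 0.08413 K/W
R_outer film = 1/(h·4πr_o²) = 1/(12.1×4π×1.494²) = 0.002946 K/W
R_total = 0.08709 K/W
Q = ΔT/R_total = 71/0.08709

Q ≈ 815 W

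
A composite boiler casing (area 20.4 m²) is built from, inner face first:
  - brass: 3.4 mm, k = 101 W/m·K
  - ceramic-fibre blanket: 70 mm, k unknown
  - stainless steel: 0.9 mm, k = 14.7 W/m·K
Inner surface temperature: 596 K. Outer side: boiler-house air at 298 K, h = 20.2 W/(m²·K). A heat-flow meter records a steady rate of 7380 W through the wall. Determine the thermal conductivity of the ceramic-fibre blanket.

k ≈ 0.0904 W/(m·K)

Series thermal resistances:
R_brass = L/(kA) = 0.0034/(101×20.4) = 1.65×10^-6 K/W
R_stainless steel = L/(kA) = 0.0009/(14.7×20.4) = 3.001×10^-6 K/W
R_outer film = 1/(h_o·A) = 1/(20.2×20.4) = 0.002427 K/W
Sum of known resistances R_other = 0.002431 K/W
Total R = ΔT/Q = 298/7380 = 0.04038 K/W
R_ceramic-fibre blanket = R_total − R_other = 0.03795 K/W
k = L/(R·A) = 0.07/(0.03795×20.4)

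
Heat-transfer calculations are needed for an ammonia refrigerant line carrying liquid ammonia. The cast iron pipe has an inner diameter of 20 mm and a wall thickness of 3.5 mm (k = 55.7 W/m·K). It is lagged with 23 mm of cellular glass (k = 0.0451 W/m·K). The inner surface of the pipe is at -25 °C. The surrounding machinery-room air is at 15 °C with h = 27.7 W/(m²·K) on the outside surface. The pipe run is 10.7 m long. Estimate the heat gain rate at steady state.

For a radial system each layer contributes R = ln(r_out/r_in)/(2πkL); films add R = 1/(hA).
R_cast iron pipe wall = ln(13.5/10)/(2π×55.7×10.7) = 8.014×10^-5 K/W
R_cellular glass = ln(36.5/13.5)/(2π×0.0451×10.7) = 0.328 K/W
R_outer film = 1/(h_o·2πr_oL) = 1/(27.7×2π×0.0365×10.7) = 0.01471 K/W
R_total = 0.3428 K/W
Q = ΔT/R_total = 40/0.3428

Q ≈ 117 W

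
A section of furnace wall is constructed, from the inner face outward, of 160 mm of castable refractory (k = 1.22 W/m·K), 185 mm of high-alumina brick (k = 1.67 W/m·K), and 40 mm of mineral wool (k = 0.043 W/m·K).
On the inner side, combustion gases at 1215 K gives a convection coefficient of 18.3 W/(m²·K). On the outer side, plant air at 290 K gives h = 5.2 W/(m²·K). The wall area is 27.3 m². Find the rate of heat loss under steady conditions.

Model the wall as resistances in series:
R_inner film = 1/(h_i·A) = 1/(18.3×27.3) = 0.002002 K/W
R_castable refractory = L/(kA) = 0.16/(1.22×27.3) = 0.004804 K/W
R_high-alumina brick = L/(kA) = 0.185/(1.67×27.3) = 0.004058 K/W
R_mineral wool = L/(kA) = 0.04/(0.043×27.3) = 0.03407 K/W
R_outer film = 1/(h_o·A) = 1/(5.2×27.3) = 0.007044 K/W
R_total = 0.05198 K/W
Q = ΔT / R_total = 925 / 0.05198

Q ≈ 17800 W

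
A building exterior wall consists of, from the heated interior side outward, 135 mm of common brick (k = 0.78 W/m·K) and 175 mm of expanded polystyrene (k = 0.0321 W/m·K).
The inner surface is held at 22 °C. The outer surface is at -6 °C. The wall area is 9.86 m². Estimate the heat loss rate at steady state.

Using the resistance-network approach (series):
R_common brick = L/(kA) = 0.135/(0.78×9.86) = 0.01755 K/W
R_expanded polystyrene = L/(kA) = 0.175/(0.0321×9.86) = 0.5529 K/W
R_total = 0.5705 K/W
Q = ΔT / R_total = 28 / 0.5705

Q ≈ 49.1 W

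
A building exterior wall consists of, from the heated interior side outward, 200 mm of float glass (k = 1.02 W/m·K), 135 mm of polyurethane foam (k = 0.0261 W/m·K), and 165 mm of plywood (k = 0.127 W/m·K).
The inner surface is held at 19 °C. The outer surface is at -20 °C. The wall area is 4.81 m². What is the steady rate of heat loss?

Q ≈ 28.1 W

Treating each layer as a thermal resistance in series:
R_float glass = L/(kA) = 0.2/(1.02×4.81) = 0.04076 K/W
R_polyurethane foam = L/(kA) = 0.135/(0.0261×4.81) = 1.075 K/W
R_plywood = L/(kA) = 0.165/(0.127×4.81) = 0.2701 K/W
R_total = 1.386 K/W
Q = ΔT / R_total = 39 / 1.386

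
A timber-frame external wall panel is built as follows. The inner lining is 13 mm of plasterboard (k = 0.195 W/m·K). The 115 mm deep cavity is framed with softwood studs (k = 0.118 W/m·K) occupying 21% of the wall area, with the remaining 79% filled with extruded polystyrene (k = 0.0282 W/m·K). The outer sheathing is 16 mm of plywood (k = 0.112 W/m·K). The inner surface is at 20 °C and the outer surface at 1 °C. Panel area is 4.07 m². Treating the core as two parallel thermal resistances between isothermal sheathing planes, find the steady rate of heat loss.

Sheathing layers in series; stud and cavity paths in parallel between them.
R_inner = 0.013/(0.195×4.07) = 0.01638 K/W
R_stud  = 0.115/(0.118×0.21×4.07) = 1.14 K/W
R_cav   = 0.115/(0.0282×0.79×4.07) = 1.268 K/W
1/R_core = 1/R_stud + 1/R_cav → R_core = 0.6004 K/W
R_outer = 0.016/(0.112×4.07) = 0.0351 K/W
R_total = 0.6519 K/W
Q = ΔT/R_total = 19/0.6519

Q ≈ 29.1 W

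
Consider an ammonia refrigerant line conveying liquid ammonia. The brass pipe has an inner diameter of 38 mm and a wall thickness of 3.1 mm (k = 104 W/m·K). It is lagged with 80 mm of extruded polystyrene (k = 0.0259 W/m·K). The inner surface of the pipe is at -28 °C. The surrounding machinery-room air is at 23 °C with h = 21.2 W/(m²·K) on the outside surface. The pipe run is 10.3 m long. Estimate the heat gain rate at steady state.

For a radial system each layer contributes R = ln(r_out/r_in)/(2πkL); films add R = 1/(hA).
R_brass pipe wall = ln(22.1/19)/(2π×104×10.3) = 2.246×10^-5 K/W
R_extruded polystyrene = ln(102.1/22.1)/(2π×0.0259×10.3) = 0.913 K/W
R_outer film = 1/(h_o·2πr_oL) = 1/(21.2×2π×0.1021×10.3) = 0.007139 K/W
R_total = 0.9202 K/W
Q = ΔT/R_total = 51/0.9202

Q ≈ 55.4 W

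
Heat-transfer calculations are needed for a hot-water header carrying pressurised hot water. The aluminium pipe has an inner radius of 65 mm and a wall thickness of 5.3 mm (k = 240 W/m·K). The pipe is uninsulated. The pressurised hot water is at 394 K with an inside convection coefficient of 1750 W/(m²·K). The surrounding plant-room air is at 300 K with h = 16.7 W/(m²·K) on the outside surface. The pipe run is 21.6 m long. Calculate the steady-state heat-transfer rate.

Q ≈ 14800 W

Radial resistances (cylindrical: R_cond = ln(r_o/r_i)/(2πkL), R_conv = 1/(h·2πrL)):
R_inner film = 1/(h_i·2πr₁L) = 1/(1750×2π×0.065×21.6) = 6.478×10^-5 K/W
R_aluminium pipe wall = ln(70.3/65)/(2π×240×21.6) = 2.406×10^-6 K/W
R_outer film = 1/(h_o·2πr_oL) = 1/(16.7×2π×0.0703×21.6) = 0.006276 K/W
R_total = 0.006343 K/W
Q = ΔT/R_total = 94/0.006343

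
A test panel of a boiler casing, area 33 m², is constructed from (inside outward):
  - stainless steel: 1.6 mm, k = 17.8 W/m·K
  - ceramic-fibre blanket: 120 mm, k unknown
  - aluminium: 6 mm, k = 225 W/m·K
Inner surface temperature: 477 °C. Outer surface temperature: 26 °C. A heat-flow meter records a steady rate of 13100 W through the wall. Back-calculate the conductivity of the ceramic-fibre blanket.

Thermal resistances in series:
R_stainless steel = L/(kA) = 0.0016/(17.8×33) = 2.724×10^-6 K/W
R_aluminium = L/(kA) = 0.006/(225×33) = 8.081×10^-7 K/W
Sum of known resistances R_other = 3.532×10^-6 K/W
Total R = ΔT/Q = 451/13100 = 0.03443 K/W
R_ceramic-fibre blanket = R_total − R_other = 0.03442 K/W
k = L/(R·A) = 0.12/(0.03442×33)

k ≈ 0.106 W/(m·K)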